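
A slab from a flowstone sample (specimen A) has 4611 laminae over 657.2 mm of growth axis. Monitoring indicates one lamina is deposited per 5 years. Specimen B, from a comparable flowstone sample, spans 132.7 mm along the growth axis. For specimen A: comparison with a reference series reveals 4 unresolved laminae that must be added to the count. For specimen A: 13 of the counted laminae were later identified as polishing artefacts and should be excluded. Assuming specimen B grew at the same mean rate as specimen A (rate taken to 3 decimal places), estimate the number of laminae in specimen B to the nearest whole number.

915 laminae

Specimen A: adjusted count: 4611 − 13 + 4 = 4602 laminae.
Specimen A: 4602 laminae at 5 years each span 4602 × 5 = 23010 years.
A: Extension rate ≈ 657.2 / 23010 = 0.029 mm per year.
Specimen B: 132.7 mm / 0.029 mm per year = 4575.86 years; at 5 years per lamina that is 4575.86 / 5 ≈ 915 laminae.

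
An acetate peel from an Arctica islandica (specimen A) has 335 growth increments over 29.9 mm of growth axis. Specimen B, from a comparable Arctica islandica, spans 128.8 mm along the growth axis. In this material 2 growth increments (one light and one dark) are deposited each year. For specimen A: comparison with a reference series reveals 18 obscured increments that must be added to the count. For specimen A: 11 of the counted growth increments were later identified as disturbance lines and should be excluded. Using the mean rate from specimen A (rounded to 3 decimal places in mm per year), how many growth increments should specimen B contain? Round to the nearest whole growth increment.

1472 growth increments

Specimen A: true growth increment count = 335 − 11 + 18 = 342.
Specimen A: dividing by 2 growth increments per year: 342 / 2 = 171 years.
A: Extension rate ≈ 29.9 / 171 = 0.175 mm/year.
Specimen B: 128.8 mm / 0.175 mm per year = 736.00 years; at 2 growth increments per year that is 736.00 × 2 ≈ 1472 growth increments.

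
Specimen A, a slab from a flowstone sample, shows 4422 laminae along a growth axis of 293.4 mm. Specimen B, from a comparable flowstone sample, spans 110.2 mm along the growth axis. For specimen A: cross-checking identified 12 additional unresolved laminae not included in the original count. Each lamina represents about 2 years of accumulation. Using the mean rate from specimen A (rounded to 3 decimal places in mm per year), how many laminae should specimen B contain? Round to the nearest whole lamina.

1670 laminae

Specimen A: true lamina count = 4422 + 12 = 4434.
Specimen A: multiplying by 2 years per lamina: 4434 × 2 = 8868 years.
A: Mean rate = 293.4 mm / 8868 years ≈ 0.033 mm per year.
For B, 110.2 / 0.033 = 3339.39 years; at 2 years per lamina that is 3339.39 / 2 ≈ 1670 laminae.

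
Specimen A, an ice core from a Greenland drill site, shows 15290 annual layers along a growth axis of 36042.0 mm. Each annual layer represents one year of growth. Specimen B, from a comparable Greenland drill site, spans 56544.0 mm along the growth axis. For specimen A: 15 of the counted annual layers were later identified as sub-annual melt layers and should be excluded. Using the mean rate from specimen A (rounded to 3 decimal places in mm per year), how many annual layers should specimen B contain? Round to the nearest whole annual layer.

23959 annual layers

Specimen A: after corrections the count is 15290 − 15 = 15275 annual layers.
A: Extension rate ≈ 36042.0 / 15275 = 2.360 mm/yr.
Specimen B: 56544.0 mm / 2.360 mm per year = 23959.32 years ≈ 23959 annual layers.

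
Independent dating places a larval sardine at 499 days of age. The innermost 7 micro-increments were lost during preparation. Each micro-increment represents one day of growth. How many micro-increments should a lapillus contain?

492 micro-increments

At one micro-increment per day, 499 days correspond to 499 micro-increments.
Less the 7 uncaptured micro-increments: 499 − 7 = 492.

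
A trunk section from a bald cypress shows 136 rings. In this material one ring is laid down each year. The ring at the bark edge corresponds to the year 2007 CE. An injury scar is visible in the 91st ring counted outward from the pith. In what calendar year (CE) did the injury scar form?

136 − 91 = 45 rings lie beyond the injury scar toward the bark edge.
2007 − 45 = 1962 CE.

1962 CE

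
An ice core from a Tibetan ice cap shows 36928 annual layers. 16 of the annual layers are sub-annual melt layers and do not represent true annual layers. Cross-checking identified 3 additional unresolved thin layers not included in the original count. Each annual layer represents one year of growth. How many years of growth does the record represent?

Adjusted count: 36928 − 16 + 3 = 36915 annual layers.
At one annual layer per year, that is 36915 years.

36915 years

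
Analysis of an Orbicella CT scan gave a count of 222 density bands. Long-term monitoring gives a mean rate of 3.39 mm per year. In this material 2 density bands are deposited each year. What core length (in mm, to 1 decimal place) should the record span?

376.3 mm

222 density bands at 2 per year is 222 / 2 = 111 years.
111 years at 3.39 mm/year gives 3.39 × 111 = 376.3 mm.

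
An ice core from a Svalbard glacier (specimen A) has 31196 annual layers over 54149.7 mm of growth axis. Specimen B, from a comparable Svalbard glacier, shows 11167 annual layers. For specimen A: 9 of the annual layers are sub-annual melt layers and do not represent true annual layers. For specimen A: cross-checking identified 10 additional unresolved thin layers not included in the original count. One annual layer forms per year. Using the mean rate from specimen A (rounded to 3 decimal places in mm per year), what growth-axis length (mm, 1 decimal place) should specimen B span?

19385.9 mm

Specimen A: adjusted count: 31196 − 9 + 10 = 31197 annual layers.
A: Extension rate ≈ 54149.7 / 31197 = 1.736 mm/yr.
Length of B = 1.736 × 11167 = 19385.9 mm.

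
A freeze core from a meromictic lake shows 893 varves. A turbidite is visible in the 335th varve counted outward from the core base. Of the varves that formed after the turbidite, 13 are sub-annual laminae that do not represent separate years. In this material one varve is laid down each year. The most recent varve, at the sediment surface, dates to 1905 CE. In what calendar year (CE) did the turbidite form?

1360 CE

The turbidite sits at varve 335 from the core base, so 893 − 335 = 558 varves formed after it.
Removing the 13 false varves leaves 558 − 13 = 545 true varves beyond the turbidite.
Counting back 545 years from 1905 CE places the turbidite in 1905 − 545 = 1360 CE.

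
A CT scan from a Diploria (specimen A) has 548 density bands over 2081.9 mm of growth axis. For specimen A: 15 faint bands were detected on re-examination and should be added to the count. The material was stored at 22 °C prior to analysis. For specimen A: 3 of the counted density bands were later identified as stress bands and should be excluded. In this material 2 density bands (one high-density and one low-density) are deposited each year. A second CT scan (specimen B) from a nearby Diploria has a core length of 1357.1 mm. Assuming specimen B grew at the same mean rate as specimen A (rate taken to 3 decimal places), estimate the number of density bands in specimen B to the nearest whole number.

Specimen A: true density band count = 548 − 3 + 15 = 560.
Specimen A: 560 density bands at 2 per year is 560 / 2 = 280 years.
A: 2081.9 mm over 280 years gives 2081.9 / 280 ≈ 7.435 mm/year.
Specimen B: 1357.1 mm / 7.435 mm per year = 182.53 years; at 2 density bands per year that is 182.53 × 2 ≈ 365 density bands.

365 density bands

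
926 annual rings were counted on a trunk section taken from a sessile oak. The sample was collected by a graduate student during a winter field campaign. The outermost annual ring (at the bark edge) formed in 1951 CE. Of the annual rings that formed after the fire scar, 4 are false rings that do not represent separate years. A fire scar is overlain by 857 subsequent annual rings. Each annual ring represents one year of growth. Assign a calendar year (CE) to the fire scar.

There are 857 annual rings younger than the fire scar.
857 − 4 false = 853 true annual rings after the fire scar.
The annual ring at the bark edge is 1951 CE, so the fire scar dates to 1951 − 853 = 1098 CE.

1098 CE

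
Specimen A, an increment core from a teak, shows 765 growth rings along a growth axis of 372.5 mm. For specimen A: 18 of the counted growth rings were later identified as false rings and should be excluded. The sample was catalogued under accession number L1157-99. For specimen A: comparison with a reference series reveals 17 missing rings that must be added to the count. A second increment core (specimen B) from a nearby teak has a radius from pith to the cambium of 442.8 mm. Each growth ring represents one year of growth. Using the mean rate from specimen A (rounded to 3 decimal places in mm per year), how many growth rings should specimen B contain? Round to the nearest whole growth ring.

907 growth rings

Specimen A: after corrections the count is 765 − 18 + 17 = 764 growth rings.
A: 372.5 mm over 764 years gives 372.5 / 764 ≈ 0.488 mm/year.
Specimen B: 442.8 mm / 0.488 mm per year = 907.38 years ≈ 907 growth rings.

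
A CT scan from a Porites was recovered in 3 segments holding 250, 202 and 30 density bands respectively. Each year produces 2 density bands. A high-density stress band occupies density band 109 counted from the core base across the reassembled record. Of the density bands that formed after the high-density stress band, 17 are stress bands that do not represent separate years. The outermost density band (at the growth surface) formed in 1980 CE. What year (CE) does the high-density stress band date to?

1802 CE

Total density bands = 250 + 202 + 30 = 482.
Between density band 109 and the growth surface there are 482 − 109 = 373 density bands.
Excluding 17 false density bands: 373 − 17 = 356.
With 2 density bands per year, 356 / 2 = 178 years.
Counting back 178 years from 1980 CE places the high-density stress band in 1980 − 178 = 1802 CE.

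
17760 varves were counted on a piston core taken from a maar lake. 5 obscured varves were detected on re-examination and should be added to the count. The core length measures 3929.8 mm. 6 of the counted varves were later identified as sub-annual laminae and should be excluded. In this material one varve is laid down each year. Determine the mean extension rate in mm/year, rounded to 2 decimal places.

0.22 mm/year

Adjusted count: 17760 − 6 + 5 = 17759 varves.
3929.8 mm over 17759 years gives 3929.8 / 17759 ≈ 0.22 mm/year.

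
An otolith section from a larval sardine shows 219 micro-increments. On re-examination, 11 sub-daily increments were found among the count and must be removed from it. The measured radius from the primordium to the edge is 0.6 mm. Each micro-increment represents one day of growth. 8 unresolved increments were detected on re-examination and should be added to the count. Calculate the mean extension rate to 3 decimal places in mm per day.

Adjusted count: 219 − 11 + 8 = 216 micro-increments.
0.6 mm over 216 days gives 0.6 / 216 ≈ 0.003 mm per day.

0.003 mm per day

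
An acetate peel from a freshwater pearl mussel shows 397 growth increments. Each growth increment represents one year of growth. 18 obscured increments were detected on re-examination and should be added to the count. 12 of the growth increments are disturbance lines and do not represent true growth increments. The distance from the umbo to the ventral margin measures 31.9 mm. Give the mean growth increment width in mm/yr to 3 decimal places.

0.079 mm/yr

Correcting the raw count gives 397 − 12 + 18 = 403 true growth increments.
Extension rate ≈ 31.9 / 403 = 0.079 mm/yr.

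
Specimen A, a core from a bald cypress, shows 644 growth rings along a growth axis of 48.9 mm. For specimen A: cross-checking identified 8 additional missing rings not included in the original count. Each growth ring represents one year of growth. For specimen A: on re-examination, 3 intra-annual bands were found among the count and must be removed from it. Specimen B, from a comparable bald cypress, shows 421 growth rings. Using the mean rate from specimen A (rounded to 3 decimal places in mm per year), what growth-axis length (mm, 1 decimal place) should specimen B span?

31.6 mm

Specimen A: true growth ring count = 644 − 3 + 8 = 649.
A: Mean rate = 48.9 mm / 649 years ≈ 0.075 mm per year.
For B, 0.075 mm/year × 421 years = 31.6 mm.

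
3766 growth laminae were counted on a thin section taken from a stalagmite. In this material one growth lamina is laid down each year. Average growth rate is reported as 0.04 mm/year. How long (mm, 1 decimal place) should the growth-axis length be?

150.6 mm

The record spans 3766 years at 0.04 mm per year.
Predicted length = 0.04 mm/year × 3766 years = 150.6 mm.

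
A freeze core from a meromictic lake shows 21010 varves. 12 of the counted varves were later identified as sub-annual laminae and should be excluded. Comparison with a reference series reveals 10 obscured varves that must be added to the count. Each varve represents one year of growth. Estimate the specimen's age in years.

21008 years

True varve count = 21010 − 12 + 10 = 21008.
At one varve per year, that is 21008 years.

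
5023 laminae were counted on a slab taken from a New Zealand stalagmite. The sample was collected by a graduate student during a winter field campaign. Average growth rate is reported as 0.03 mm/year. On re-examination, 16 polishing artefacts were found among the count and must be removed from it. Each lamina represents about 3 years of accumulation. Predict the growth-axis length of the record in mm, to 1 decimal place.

True lamina count = 5023 − 16 = 5007.
Multiplying by 3 years per lamina: 5007 × 3 = 15021 years.
Length ≈ 0.03 × 15021 = 450.6 mm.

450.6 mm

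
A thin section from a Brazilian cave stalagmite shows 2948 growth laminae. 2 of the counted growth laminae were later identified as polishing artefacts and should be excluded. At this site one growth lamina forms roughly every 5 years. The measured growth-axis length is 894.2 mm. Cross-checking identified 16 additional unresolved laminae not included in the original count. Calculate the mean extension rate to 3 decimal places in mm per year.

True growth lamina count = 2948 − 2 + 16 = 2962.
2962 growth laminae at 5 years each span 2962 × 5 = 14810 years.
Mean rate = 894.2 mm / 14810 years ≈ 0.060 mm per year.

0.060 mm per year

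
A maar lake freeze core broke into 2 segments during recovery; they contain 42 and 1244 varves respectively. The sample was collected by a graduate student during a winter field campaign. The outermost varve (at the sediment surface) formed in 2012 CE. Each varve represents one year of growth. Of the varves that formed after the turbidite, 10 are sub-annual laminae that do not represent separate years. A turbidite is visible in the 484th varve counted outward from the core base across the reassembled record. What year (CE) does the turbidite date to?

Total varves = 42 + 1244 = 1286.
1286 − 484 = 802 varves lie beyond the turbidite toward the sediment surface.
Excluding 10 false varves: 802 − 10 = 792.
Counting back 792 years from 2012 CE places the turbidite in 2012 − 792 = 1220 CE.

1220 CE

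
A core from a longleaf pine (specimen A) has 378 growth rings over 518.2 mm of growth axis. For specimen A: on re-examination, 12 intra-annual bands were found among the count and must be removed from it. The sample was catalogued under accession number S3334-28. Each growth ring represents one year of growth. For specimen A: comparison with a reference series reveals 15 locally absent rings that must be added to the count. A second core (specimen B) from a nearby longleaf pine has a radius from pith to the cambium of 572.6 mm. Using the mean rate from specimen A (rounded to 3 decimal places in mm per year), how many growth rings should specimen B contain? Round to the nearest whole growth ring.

421 growth rings

Specimen A: true growth ring count = 378 − 12 + 15 = 381.
A: Mean rate = 518.2 mm / 381 years ≈ 1.360 mm per year.
Specimen B: 572.6 mm / 1.360 mm per year = 421.03 years ≈ 421 growth rings.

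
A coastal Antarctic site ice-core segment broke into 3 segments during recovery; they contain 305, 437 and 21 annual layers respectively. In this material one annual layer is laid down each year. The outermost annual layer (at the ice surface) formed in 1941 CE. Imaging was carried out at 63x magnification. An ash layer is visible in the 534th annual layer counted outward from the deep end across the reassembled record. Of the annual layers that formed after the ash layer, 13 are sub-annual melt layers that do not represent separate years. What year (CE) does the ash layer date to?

1725 CE

Total annual layers = 305 + 437 + 21 = 763.
763 − 534 = 229 annual layers lie beyond the ash layer toward the ice surface.
229 − 13 false = 216 true annual layers after the ash layer.
Counting back 216 years from 1941 CE places the ash layer in 1941 − 216 = 1725 CE.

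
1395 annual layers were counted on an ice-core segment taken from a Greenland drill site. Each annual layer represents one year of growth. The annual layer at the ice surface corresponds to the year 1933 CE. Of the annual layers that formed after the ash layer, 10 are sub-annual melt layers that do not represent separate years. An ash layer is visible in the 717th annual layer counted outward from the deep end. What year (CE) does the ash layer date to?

1265 CE

The ash layer sits at annual layer 717 from the deep end, so 1395 − 717 = 678 annual layers formed after it.
Excluding 10 false annual layers: 678 − 10 = 668.
Counting back 668 years from 1933 CE places the ash layer in 1933 − 668 = 1265 CE.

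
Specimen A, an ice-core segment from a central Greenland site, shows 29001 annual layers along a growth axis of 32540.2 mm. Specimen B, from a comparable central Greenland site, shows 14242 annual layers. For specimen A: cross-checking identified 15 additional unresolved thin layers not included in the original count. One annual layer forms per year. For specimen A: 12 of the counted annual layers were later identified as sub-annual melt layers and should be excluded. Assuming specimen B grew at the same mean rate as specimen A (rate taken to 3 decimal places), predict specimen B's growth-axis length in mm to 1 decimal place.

15979.5 mm

Specimen A: correcting the raw count gives 29001 − 12 + 15 = 29004 true annual layers.
A: Extension rate ≈ 32540.2 / 29004 = 1.122 mm/year.
Length of B = 1.122 × 14242 = 15979.5 mm.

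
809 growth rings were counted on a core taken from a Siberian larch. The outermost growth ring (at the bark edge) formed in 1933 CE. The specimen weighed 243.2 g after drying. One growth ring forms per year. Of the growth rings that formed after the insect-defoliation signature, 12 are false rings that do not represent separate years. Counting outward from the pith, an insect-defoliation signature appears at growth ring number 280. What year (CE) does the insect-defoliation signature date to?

809 − 280 = 529 growth rings lie beyond the insect-defoliation signature toward the bark edge.
529 − 12 false = 517 true growth rings after the insect-defoliation signature.
Counting back 517 years from 1933 CE places the insect-defoliation signature in 1933 − 517 = 1416 CE.

1416 CE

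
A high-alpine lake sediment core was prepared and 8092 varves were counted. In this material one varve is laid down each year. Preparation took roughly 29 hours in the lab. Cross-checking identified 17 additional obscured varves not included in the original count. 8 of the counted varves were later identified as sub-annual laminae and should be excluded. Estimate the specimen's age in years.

Adjusted count: 8092 − 8 + 17 = 8101 varves.
With a one-to-one varve periodicity this is 8101 years.

8101 yr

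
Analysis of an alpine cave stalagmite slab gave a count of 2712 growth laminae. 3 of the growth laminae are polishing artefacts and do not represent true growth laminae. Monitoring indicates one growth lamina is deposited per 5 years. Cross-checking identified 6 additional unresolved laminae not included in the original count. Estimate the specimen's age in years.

Adjusted count: 2712 − 3 + 6 = 2715 growth laminae.
Multiplying by 5 years per growth lamina: 2715 × 5 = 13575 years.

13575 yr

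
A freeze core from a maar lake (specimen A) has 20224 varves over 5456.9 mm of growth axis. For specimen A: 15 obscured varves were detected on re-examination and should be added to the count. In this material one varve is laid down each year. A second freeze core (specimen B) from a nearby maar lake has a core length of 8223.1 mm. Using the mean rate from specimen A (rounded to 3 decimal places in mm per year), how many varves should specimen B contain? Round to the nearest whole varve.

30456 varves

Specimen A: correcting the raw count gives 20224 + 15 = 20239 true varves.
A: Mean rate = 5456.9 mm / 20239 years ≈ 0.270 mm/yr.
Specimen B: 8223.1 mm / 0.270 mm per year = 30455.93 years ≈ 30456 varves.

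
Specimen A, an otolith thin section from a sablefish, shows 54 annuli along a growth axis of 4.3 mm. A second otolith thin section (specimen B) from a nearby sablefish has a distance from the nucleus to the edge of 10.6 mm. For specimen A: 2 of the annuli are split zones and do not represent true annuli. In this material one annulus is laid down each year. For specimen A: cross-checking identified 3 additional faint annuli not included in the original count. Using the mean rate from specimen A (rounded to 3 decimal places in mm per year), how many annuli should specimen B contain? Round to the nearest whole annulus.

Specimen A: true annulus count = 54 − 2 + 3 = 55.
A: Mean rate = 4.3 mm / 55 years ≈ 0.078 mm/yr.
Specimen B: 10.6 mm / 0.078 mm per year = 135.90 years ≈ 136 annuli.

136 annuli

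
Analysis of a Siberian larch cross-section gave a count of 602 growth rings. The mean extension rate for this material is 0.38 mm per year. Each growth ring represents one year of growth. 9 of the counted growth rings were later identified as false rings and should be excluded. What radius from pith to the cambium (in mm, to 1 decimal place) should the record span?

After corrections the count is 602 − 9 = 593 growth rings.
593 years at 0.38 mm/year gives 0.38 × 593 = 225.3 mm.

225.3 mm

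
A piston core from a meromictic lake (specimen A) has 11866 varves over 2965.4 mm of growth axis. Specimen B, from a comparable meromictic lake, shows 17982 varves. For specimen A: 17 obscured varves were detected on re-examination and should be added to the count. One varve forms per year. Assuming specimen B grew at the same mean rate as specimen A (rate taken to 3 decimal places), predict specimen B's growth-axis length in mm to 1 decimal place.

4495.5 mm

Specimen A: true varve count = 11866 + 17 = 11883.
A: Extension rate ≈ 2965.4 / 11883 = 0.250 mm/year.
For B, 0.250 mm/year × 17982 years = 4495.5 mm.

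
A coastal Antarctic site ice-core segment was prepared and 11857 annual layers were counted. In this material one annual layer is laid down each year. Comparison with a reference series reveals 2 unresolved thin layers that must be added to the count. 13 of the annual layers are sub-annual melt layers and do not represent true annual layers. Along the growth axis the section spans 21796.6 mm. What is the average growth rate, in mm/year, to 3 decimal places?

Adjusted count: 11857 − 13 + 2 = 11846 annual layers.
Extension rate ≈ 21796.6 / 11846 = 1.840 mm/year.

1.840 mm/year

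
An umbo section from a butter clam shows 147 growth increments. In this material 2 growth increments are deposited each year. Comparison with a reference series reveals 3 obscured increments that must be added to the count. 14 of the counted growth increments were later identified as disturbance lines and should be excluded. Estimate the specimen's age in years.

Adjusted count: 147 − 14 + 3 = 136 growth increments.
With 2 growth increments per year, 136 / 2 = 68 years.

68 years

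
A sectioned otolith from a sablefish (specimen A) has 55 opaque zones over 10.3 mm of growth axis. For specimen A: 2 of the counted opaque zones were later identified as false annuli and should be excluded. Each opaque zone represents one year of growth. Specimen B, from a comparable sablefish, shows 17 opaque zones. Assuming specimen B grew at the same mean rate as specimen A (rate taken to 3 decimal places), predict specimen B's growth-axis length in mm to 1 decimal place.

Specimen A: after corrections the count is 55 − 2 = 53 opaque zones.
A: Extension rate ≈ 10.3 / 53 = 0.194 mm/yr.
B's length ≈ 0.194 × 17 = 3.3 mm.

3.3 mm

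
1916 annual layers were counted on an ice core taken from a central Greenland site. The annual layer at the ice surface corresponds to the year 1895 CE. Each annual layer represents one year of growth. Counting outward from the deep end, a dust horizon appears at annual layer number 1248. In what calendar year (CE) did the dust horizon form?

1916 − 1248 = 668 annual layers lie beyond the dust horizon toward the ice surface.
The annual layer at the ice surface is 1895 CE, so the dust horizon dates to 1895 − 668 = 1227 CE.

1227 CE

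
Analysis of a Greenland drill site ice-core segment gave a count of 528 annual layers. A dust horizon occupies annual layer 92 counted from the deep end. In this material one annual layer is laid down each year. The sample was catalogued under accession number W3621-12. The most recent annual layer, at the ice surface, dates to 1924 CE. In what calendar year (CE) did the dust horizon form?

1488 CE

The dust horizon sits at annual layer 92 from the deep end, so 528 − 92 = 436 annual layers formed after it.
Counting back 436 years from 1924 CE places the dust horizon in 1924 − 436 = 1488 CE.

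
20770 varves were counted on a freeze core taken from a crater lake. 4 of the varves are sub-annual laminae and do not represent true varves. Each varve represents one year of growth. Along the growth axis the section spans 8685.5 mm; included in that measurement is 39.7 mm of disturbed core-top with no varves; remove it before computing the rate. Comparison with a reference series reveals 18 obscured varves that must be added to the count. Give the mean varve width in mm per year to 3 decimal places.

True varve count = 20770 − 4 + 18 = 20784.
Net length = 8685.5 − 39.7 = 8645.8 mm.
Mean rate = 8645.8 mm / 20784 years ≈ 0.416 mm per year.

0.416 mm per year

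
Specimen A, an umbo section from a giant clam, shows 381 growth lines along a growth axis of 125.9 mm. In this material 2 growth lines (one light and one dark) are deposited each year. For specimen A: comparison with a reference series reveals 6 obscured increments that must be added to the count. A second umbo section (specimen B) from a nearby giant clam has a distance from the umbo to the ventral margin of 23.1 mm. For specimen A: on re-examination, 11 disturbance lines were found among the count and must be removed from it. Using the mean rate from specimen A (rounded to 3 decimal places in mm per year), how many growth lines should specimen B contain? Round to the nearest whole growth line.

69 growth lines

Specimen A: adjusted count: 381 − 11 + 6 = 376 growth lines.
Specimen A: 376 growth lines at 2 per year is 376 / 2 = 188 years.
A: Extension rate ≈ 125.9 / 188 = 0.670 mm per year.
For B, 23.1 / 0.670 = 34.48 years; at 2 growth lines per year that is 34.48 × 2 ≈ 69 growth lines.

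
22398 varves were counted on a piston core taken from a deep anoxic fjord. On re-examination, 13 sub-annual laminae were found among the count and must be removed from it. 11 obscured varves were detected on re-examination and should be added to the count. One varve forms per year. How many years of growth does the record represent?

After corrections the count is 22398 − 13 + 11 = 22396 varves.
With a one-to-one varve periodicity this is 22396 years.

22396 yr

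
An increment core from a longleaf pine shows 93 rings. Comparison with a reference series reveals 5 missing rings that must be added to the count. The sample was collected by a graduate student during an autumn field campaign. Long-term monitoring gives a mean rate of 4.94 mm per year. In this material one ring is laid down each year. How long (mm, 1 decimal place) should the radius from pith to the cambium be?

True ring count = 93 + 5 = 98.
98 years at 4.94 mm/year gives 4.94 × 98 = 484.1 mm.

484.1 mm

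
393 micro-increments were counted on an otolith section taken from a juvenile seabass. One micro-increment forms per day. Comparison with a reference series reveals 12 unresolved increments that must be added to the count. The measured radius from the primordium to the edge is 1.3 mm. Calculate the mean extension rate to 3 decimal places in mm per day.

0.003 mm per day

Correcting the raw count gives 393 + 12 = 405 true micro-increments.
1.3 mm over 405 days gives 1.3 / 405 ≈ 0.003 mm per day.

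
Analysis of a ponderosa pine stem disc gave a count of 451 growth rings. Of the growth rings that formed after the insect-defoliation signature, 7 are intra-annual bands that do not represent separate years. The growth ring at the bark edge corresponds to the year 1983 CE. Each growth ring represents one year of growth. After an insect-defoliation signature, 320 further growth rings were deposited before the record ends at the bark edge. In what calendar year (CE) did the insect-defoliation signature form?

There are 320 growth rings younger than the insect-defoliation signature.
Removing the 7 false growth rings leaves 320 − 7 = 313 true growth rings beyond the insect-defoliation signature.
Counting back 313 years from 1983 CE places the insect-defoliation signature in 1983 − 313 = 1670 CE.

1670 CE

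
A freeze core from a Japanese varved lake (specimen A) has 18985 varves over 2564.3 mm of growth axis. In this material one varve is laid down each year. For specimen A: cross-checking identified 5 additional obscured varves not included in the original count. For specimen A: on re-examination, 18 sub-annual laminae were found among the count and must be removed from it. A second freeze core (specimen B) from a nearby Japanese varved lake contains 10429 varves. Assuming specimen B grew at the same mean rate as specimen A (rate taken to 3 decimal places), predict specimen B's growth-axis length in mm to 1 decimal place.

1407.9 mm

Specimen A: true varve count = 18985 − 18 + 5 = 18972.
A: Extension rate ≈ 2564.3 / 18972 = 0.135 mm per year.
B's length ≈ 0.135 × 10429 = 1407.9 mm.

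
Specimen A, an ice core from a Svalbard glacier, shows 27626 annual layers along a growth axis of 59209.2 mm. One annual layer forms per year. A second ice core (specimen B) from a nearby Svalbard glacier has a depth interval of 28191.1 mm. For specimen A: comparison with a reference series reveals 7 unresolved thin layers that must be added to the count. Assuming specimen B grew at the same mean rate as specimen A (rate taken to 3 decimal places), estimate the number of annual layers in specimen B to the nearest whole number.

Specimen A: correcting the raw count gives 27626 + 7 = 27633 true annual layers.
A: Mean rate = 59209.2 mm / 27633 years ≈ 2.143 mm/yr.
Specimen B: 28191.1 mm / 2.143 mm per year = 13154.97 years ≈ 13155 annual layers.

13155 annual layers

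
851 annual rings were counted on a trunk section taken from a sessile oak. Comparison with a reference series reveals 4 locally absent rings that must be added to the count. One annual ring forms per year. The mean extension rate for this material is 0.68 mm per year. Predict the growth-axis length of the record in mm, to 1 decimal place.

True annual ring count = 851 + 4 = 855.
855 years at 0.68 mm/year gives 0.68 × 855 = 581.4 mm.

581.4 mm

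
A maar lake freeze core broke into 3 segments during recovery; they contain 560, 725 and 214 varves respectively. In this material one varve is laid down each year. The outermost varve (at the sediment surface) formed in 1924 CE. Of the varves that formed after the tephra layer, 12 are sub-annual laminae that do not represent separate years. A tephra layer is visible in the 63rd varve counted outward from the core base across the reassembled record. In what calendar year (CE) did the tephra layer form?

500 CE

Total varves = 560 + 725 + 214 = 1499.
1499 − 63 = 1436 varves lie beyond the tephra layer toward the sediment surface.
Removing the 12 false varves leaves 1436 − 12 = 1424 true varves beyond the tephra layer.
The varve at the sediment surface is 1924 CE, so the tephra layer dates to 1924 − 1424 = 500 CE.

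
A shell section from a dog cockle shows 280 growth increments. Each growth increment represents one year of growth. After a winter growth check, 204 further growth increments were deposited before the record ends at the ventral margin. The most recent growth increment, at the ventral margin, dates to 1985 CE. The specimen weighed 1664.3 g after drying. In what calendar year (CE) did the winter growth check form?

204 growth increments formed after the winter growth check.
The growth increment at the ventral margin is 1985 CE, so the winter growth check dates to 1985 − 204 = 1781 CE.

1781 CE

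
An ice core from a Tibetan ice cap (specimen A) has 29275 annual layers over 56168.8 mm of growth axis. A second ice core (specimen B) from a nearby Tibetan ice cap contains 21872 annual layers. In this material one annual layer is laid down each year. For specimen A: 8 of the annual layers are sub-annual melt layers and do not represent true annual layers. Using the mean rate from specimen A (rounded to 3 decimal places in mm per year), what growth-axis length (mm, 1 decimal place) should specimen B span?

41972.4 mm

Specimen A: correcting the raw count gives 29275 − 8 = 29267 true annual layers.
A: Extension rate ≈ 56168.8 / 29267 = 1.919 mm/yr.
B's length ≈ 1.919 × 21872 = 41972.4 mm.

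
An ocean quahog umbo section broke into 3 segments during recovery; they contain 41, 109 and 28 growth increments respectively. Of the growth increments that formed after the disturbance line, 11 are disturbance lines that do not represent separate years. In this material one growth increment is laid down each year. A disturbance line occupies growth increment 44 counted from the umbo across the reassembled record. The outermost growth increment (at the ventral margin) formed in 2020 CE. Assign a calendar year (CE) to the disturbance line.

1897 CE

Total growth increments = 41 + 109 + 28 = 178.
The disturbance line sits at growth increment 44 from the umbo, so 178 − 44 = 134 growth increments formed after it.
Excluding 11 false growth increments: 134 − 11 = 123.
Counting back 123 years from 2020 CE places the disturbance line in 2020 − 123 = 1897 CE.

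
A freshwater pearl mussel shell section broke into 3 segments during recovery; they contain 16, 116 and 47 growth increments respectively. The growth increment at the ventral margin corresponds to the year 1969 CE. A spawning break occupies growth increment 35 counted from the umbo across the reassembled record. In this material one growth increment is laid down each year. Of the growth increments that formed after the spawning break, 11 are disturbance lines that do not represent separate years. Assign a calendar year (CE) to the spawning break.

1836 CE

Total growth increments = 16 + 116 + 47 = 179.
The spawning break sits at growth increment 35 from the umbo, so 179 − 35 = 144 growth increments formed after it.
144 − 11 false = 133 true growth increments after the spawning break.
The growth increment at the ventral margin is 1969 CE, so the spawning break dates to 1969 − 133 = 1836 CE.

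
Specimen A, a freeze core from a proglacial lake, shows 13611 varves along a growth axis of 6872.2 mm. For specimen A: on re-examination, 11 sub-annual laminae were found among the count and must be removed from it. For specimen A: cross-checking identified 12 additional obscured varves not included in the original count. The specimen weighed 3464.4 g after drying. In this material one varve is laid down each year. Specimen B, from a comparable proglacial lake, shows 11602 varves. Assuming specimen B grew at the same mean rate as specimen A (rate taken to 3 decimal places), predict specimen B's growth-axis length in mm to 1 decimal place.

5859.0 mm

Specimen A: adjusted count: 13611 − 11 + 12 = 13612 varves.
A: 6872.2 mm over 13612 years gives 6872.2 / 13612 ≈ 0.505 mm/year.
For B, 0.505 mm/year × 11602 years = 5859.0 mm.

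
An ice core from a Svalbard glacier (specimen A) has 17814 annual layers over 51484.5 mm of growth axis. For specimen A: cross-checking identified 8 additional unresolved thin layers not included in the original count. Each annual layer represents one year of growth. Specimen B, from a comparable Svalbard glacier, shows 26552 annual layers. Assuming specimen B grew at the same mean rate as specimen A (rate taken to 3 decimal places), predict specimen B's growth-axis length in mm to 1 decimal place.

Specimen A: adjusted count: 17814 + 8 = 17822 annual layers.
A: 51484.5 mm over 17822 years gives 51484.5 / 17822 ≈ 2.889 mm per year.
B's length ≈ 2.889 × 26552 = 76708.7 mm.

76708.7 mm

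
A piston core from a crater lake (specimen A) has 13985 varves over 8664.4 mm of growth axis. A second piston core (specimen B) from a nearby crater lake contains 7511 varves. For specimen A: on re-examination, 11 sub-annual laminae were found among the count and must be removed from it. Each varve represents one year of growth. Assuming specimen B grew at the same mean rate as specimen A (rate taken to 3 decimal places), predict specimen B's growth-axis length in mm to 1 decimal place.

Specimen A: adjusted count: 13985 − 11 = 13974 varves.
A: Mean rate = 8664.4 mm / 13974 years ≈ 0.620 mm per year.
B's length ≈ 0.620 × 7511 = 4656.8 mm.

4656.8 mm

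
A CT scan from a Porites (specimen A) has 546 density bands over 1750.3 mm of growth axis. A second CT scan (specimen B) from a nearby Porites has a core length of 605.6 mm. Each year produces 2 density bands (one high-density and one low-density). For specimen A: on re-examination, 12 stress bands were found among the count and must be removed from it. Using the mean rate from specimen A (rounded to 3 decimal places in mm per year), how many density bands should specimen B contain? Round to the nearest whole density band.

185 density bands

Specimen A: after corrections the count is 546 − 12 = 534 density bands.
Specimen A: with 2 density bands per year, 534 / 2 = 267 years.
A: 1750.3 mm over 267 years gives 1750.3 / 267 ≈ 6.555 mm/yr.
Specimen B: 605.6 mm / 6.555 mm per year = 92.39 years; at 2 density bands per year that is 92.39 × 2 ≈ 185 density bands.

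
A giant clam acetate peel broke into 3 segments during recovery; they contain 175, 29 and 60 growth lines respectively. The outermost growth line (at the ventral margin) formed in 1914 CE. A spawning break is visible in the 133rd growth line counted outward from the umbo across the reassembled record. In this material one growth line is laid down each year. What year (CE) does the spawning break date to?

1783 CE

Total growth lines = 175 + 29 + 60 = 264.
The spawning break sits at growth line 133 from the umbo, so 264 − 133 = 131 growth lines formed after it.
The growth line at the ventral margin is 1914 CE, so the spawning break dates to 1914 − 131 = 1783 CE.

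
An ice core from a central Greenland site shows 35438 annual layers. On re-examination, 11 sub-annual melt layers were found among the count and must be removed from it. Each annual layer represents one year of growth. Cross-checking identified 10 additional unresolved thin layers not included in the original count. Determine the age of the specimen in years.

Correcting the raw count gives 35438 − 11 + 10 = 35437 true annual layers.
With a one-to-one annual layer periodicity this is 35437 years.

35437 years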